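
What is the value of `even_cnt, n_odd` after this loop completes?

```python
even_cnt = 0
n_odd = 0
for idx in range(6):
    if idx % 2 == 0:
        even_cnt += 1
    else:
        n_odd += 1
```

Count evens and odds in range(6)
`even_cnt, n_odd` takes the values: (0, 0) → (1, 0) → (1, 1) → (2, 1) → (2, 2) → (3, 2) → (3, 3)

Answer: 3, 3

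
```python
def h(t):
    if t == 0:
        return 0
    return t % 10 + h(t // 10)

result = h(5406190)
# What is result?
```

Sum of digits of 5406190: 0 + 9 + 1 + 6 + 0 + 4 + 5 = 25

Answer: 25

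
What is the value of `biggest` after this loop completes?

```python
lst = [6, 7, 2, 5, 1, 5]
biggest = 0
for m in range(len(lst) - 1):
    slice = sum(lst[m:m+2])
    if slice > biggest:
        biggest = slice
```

Max sum of 2-element window in [6, 7, 2, 5, 1, 5]
`biggest` takes the values: 0 → 13

Answer: 13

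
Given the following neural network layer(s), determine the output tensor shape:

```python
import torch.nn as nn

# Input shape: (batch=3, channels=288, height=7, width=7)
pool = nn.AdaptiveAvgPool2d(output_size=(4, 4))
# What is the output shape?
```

Input: (3, 288, 7, 7) -> Output: (3, 288, 4, 4)

Answer: (3, 288, 4, 4)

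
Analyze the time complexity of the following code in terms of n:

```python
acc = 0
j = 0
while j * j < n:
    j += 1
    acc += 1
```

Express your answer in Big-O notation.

Each loop level contributes: √n. Multiplying the contributions gives O(√n).

Answer: O(√n)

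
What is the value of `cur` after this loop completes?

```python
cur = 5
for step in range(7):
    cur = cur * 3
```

Multiply by 3, 7 times: 5 * 3^7 = 10935
`cur` takes the values: 5 → 15 → 45 → 135 → 405 → 1215 → 3645 → 10935

Answer: 10935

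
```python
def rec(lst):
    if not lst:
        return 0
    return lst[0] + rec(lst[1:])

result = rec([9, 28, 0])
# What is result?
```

9 + 28 + 0 + 0 = 37

Answer: 37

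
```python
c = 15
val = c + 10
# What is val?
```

Trace:
`c = 15` → c = 15
`val = c + 10` → val = 25
So val = 25

Answer: 25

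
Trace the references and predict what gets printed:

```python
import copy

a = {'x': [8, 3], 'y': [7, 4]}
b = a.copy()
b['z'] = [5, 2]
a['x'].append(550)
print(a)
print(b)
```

Key concept: shallow copy of dict with mutable values.
Step by step:
`a = {'x': [8, 3], 'y': [7, 4]}` → a = {'x': [8, 3], 'y': [7, 4]}
`b = a.copy()` → b = {'x': [8, 3], 'y': [7, 4]}
`b['z'] = [5, 2]` → b = {'x': [8, 3], 'y': [7, 4], 'z': [5, 2]}
`a['x'].append(550)` → a = {'x': [8, 3, 550], 'y': [7, 4]}; b = {'x': [8, 3, 550], 'y': [7, 4], 'z': [5, 2]}
`print(a)` → prints {'x': [8, 3, 550], 'y': [7, 4]}
`print(b)` → prints {'x': [8, 3, 550], 'y': [7, 4], 'z': [5, 2]}

Answer:
{'x': [8, 3, 550], 'y': [7, 4]}
{'x': [8, 3, 550], 'y': [7, 4], 'z': [5, 2]}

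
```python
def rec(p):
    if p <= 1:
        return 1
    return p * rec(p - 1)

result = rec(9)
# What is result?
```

rec(9) = 9 * 8 * 7 * 6 * 5 * 4 * 3 * 2 * 1 = 362880

Answer: 362880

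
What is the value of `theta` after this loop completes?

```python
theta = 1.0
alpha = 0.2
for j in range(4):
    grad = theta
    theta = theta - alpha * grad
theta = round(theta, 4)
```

Gradient descent: w = 1.0 * (1 - 0.2)^4
`theta` takes the values: 1.0 → 0.8 → 0.64 → 0.512 → 0.4096

Answer: 0.4096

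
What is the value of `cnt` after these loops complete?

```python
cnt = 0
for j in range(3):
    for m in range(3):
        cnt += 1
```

3 * 3 = 9
`cnt` takes the values: 0 → 1 → 2 → 3 → 4 → 5 → 6 → 7 → 8 → 9

Answer: 9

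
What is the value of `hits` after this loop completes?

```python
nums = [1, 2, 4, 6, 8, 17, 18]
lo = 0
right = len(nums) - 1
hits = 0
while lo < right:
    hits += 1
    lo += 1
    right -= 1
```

Iterations until pointers meet (list length 7)
`hits` takes the values: 0 → 1 → 2 → 3

Answer: 3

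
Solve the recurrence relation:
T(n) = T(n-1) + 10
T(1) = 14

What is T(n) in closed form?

Unrolling: T(n) = T(1) + 10·(n-1) = 14 + 10(n-1) = 10n + 4.

Answer: T(n) = 10n + 4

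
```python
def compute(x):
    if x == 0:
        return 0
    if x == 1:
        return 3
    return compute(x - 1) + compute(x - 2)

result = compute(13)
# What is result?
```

Build up from base cases: compute(0)=0, compute(1)=3, compute(2)=3, compute(3)=6, compute(4)=9, compute(5)=15, compute(6)=24, ..., compute(13)=699

Answer: 699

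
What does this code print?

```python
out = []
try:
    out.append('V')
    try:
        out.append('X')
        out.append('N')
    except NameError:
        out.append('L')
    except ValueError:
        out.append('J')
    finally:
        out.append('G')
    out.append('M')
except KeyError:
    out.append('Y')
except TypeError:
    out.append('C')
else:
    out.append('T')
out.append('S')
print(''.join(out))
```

Execution trace: 'V' (try body) → 'X' (inner try body) → 'N' (inner try body, no exception) → 'G' (inner finally) → 'M' (try body, no exception) → 'T' (else) → 'S' (after the try/except). Output: VXNGMTS

Answer: VXNGMTS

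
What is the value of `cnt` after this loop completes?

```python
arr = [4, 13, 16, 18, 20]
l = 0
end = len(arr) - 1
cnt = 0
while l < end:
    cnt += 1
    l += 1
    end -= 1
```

Iterations until pointers meet (list length 5)
`cnt` takes the values: 0 → 1 → 2

Answer: 2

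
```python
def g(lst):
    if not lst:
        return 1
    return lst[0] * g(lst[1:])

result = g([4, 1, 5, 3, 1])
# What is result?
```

Product over [4, 1, 5, 3, 1] = 4 * 1 * 5 * 3 * 1 = 60

Answer: 60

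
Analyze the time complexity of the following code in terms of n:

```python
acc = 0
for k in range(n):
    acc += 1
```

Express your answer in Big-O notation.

Each loop level contributes: n. Multiplying the contributions gives O(n).

Answer: O(n)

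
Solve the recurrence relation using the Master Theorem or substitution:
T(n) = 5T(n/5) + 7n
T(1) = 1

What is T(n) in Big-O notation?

By Master Theorem: a=5, b=5, f(n)=7n. Since log_5(5) = 1 and f(n) = Θ(n^1), Case 2 applies. T(n) = O(n log n).

Answer: O(n log n)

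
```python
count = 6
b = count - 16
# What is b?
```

Trace:
`count = 6` → count = 6
`b = count - 16` → b = -10
So b = -10

Answer: -10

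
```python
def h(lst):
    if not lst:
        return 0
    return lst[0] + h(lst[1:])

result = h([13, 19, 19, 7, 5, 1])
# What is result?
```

13 + 19 + 19 + 7 + 5 + 1 + 0 = 64

Answer: 64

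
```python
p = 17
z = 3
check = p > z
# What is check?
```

Trace:
`p = 17` → p = 17
`z = 3` → z = 3
`check = p > z` → check = True
So check = True

Answer: True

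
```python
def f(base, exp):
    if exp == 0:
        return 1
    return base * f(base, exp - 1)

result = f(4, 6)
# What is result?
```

f(4, 6) = 4 * 4 * 4 * 4 * 4 * 4 = 4096

Answer: 4096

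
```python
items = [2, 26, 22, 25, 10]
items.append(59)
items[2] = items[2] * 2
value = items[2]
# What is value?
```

Trace:
`items = [2, 26, 22, 25, 10]` → items = [2, 26, 22, 25, 10]
`items.append(59)` → items = [2, 26, 22, 25, 10, 59]
`items[2] = items[2] * 2` → items = [2, 26, 44, 25, 10, 59]
`value = items[2]` → value = 44
So value = 44

Answer: 44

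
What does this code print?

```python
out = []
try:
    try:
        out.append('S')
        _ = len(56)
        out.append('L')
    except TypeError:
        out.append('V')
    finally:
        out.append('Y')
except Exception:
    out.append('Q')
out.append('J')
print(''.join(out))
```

Execution trace: 'S' (inner try body) → 'V' (inner except TypeError) → 'Y' (inner finally) → 'J' (after the try/except). Output: SVYJ

Answer: SVYJ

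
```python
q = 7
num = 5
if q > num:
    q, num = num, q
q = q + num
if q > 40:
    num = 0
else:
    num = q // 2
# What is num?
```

Trace:
`q = 7` → q = 7
`num = 5` → num = 5
`if q > num: ...` → q > num is True → q = 5; num = 7
`q = q + num` → q = 12
`if q > 40: ...` → q > 40 is False, take else branch → num = 6
So num = 6

Answer: 6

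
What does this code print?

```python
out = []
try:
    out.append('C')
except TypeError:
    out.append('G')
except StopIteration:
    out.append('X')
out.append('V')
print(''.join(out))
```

Execution trace: 'C' (try body, no exception) → 'V' (after the try/except). Output: CV

Answer: CV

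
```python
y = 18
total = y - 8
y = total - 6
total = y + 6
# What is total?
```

Trace:
`y = 18` → y = 18
`total = y - 8` → total = 10
`y = total - 6` → y = 4
`total = y + 6` → total = 10
So total = 10

Answer: 10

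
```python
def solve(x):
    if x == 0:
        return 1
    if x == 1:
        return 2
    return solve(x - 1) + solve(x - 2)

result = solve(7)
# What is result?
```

Build up from base cases: solve(0)=1, solve(1)=2, solve(2)=3, solve(3)=5, solve(4)=8, solve(5)=13, solve(6)=21, ..., solve(7)=34

Answer: 34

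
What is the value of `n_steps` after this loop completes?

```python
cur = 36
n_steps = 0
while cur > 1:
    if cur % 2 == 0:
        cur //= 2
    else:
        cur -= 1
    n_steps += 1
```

Steps to reduce 36 to 1
`n_steps` takes the values: 0 → 1 → 2 → 3 → 4 → 5 → 6

Answer: 6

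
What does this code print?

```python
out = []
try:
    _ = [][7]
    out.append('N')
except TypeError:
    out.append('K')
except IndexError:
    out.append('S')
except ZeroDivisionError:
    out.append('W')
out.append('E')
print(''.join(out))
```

Execution trace: 'S' (except IndexError) → 'E' (after the try/except). Output: SE

Answer: SE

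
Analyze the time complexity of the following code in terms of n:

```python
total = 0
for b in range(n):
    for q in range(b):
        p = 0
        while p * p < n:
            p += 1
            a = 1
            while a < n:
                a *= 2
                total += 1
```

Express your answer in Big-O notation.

Each loop level contributes: n × n × √n × log n. Multiplying the contributions gives O(n^2√n log n).

Answer: O(n^2√n log n)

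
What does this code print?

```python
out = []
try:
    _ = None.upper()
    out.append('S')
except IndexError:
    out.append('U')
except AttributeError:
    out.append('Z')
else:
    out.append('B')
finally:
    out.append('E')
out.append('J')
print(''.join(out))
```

Execution trace: 'Z' (except AttributeError) → 'E' (finally) → 'J' (after the try/except). Output: ZEJ

Answer: ZEJ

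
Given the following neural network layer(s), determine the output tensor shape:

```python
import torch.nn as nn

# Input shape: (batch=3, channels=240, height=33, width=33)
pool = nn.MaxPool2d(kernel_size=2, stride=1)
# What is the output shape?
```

Input: (3, 240, 33, 33) -> Output: (3, 240, 32, 32)

Answer: (3, 240, 32, 32)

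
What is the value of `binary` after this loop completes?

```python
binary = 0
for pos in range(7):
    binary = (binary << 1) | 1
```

Build 7 consecutive 1-bits: 0b1111111
`binary` takes the values: 0 → 1 → 3 → 7 → 15 → 31 → 63 → 127

Answer: 127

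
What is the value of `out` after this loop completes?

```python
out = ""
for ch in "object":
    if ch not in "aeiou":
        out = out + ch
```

Remove vowels from 'object'
`out` takes the values: "" → "b" → "bj" → "bjc" → "bjct"

Answer: "bjct"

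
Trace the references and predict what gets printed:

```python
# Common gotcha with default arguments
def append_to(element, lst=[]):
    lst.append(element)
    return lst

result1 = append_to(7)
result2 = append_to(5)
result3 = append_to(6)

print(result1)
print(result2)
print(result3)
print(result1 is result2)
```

Key concept: mutable default argument gotcha.
Step by step:
`result1 = append_to(7)` → result1 = [7]
`result2 = append_to(5)` → result1 = [7, 5] (same object as result2); result2 = [7, 5] (same object as result1)
`result3 = append_to(6)` → result1 = [7, 5, 6] (same object as result2, result3); result2 = [7, 5, 6] (same object as result1, result3); result3 = [7, 5, 6] (same object as result1, result2)
`print(result1)` → prints [7, 5, 6]
`print(result2)` → prints [7, 5, 6]
`print(result3)` → prints [7, 5, 6]
`print(result1 is result2)` → prints True

Answer:
[7, 5, 6]
[7, 5, 6]
[7, 5, 6]
True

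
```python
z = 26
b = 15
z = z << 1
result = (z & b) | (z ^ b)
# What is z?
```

Trace:
`z = 26` → z = 26
`b = 15` → b = 15
`z = z << 1` → z = 52
`result = (z & b) | (z ^ b)` → result = 63
So z = 52

Answer: 52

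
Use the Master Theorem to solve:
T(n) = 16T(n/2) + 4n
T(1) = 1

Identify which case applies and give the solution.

a=16, b=2, f(n)=4n. log_2(16) = 4. Since c=1 < 4, Case 1 applies: T(n) = Θ(n^log_b(a)) = O(n^4).

Answer: O(n^4) - Case 1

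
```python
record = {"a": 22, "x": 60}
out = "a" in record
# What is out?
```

Trace:
`record = {"a": 22, "x": 60}` → record = {'a': 22, 'x': 60}
`out = "a" in record` → out = True
So out = True

Answer: True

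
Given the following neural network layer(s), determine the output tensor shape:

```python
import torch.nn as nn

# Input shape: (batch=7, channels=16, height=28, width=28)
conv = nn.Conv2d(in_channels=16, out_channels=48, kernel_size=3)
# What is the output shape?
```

Input: (7, 16, 28, 28) -> Output: (7, 48, 26, 26)

Answer: (7, 48, 26, 26)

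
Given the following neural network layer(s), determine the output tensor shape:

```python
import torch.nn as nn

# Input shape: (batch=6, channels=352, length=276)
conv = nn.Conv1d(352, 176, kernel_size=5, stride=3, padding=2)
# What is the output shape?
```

Input: (6, 352, 276) -> Output: (6, 176, 92)

Answer: (6, 176, 92)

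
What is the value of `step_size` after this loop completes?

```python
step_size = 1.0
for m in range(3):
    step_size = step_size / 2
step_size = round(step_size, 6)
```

Halving LR 3 times: 1 / 2^3
`step_size` takes the values: 1.0 → 0.5 → 0.25 → 0.125

Answer: 0.125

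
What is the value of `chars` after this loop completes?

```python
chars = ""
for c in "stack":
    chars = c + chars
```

Reverse 'stack'
`chars` takes the values: "" → "s" → "ts" → "ats" → "cats" → "kcats"

Answer: "kcats"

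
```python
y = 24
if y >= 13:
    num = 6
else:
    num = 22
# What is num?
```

Trace:
`y = 24` → y = 24
`if y >= 13: ...` → y >= 13 is True → num = 6
So num = 6

Answer: 6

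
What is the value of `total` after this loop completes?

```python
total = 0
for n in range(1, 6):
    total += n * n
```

Sum of squares 1² to 5² = 55
`total` takes the values: 0 → 1 → 5 → 14 → 30 → 55

Answer: 55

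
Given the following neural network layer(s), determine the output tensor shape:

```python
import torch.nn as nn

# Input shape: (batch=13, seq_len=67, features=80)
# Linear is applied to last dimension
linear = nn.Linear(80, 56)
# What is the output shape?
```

Input: (13, 67, 80) -> Output: (13, 67, 56)

Answer: (13, 67, 56)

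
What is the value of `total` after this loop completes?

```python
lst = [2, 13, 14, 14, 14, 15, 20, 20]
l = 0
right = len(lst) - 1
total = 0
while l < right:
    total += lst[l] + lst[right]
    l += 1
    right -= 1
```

Sum of pairs from ends
`total` takes the values: 0 → 22 → 55 → 84 → 112

Answer: 112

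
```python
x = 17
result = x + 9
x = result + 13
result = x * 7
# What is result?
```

Trace:
`x = 17` → x = 17
`result = x + 9` → result = 26
`x = result + 13` → x = 39
`result = x * 7` → result = 273
So result = 273

Answer: 273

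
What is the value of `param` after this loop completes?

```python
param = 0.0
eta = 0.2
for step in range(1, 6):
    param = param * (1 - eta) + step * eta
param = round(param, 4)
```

Moving average with lr=0.2
`param` takes the values: 0.0 → 0.2 → 0.56 → 1.048 → 1.6384 → 2.31072 → 2.3107

Answer: 2.3107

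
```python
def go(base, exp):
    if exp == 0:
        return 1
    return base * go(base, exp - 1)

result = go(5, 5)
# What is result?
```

go(5, 5) = 5 * 5 * 5 * 5 * 5 = 3125

Answer: 3125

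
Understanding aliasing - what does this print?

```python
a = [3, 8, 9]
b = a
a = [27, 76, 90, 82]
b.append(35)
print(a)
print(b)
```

Key concept: rebinding vs mutation: a is rebound to a new list, b still points at the original.
Step by step:
`a = [3, 8, 9]` → a = [3, 8, 9]
`b = a` → b = [3, 8, 9] (same object as a)
`a = [27, 76, 90, 82]` → a = [27, 76, 90, 82]
`b.append(35)` → b = [3, 8, 9, 35]
`print(a)` → prints [27, 76, 90, 82]
`print(b)` → prints [3, 8, 9, 35]

Answer:
[27, 76, 90, 82]
[3, 8, 9, 35]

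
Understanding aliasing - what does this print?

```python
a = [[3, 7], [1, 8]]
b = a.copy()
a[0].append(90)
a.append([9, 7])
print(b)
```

Key concept: shallow copy with nested lists.
Step by step:
`a = [[3, 7], [1, 8]]` → a = [[3, 7], [1, 8]]
`b = a.copy()` → b = [[3, 7], [1, 8]]
`a[0].append(90)` → a = [[3, 7, 90], [1, 8]]; b = [[3, 7, 90], [1, 8]]
`a.append([9, 7])` → a = [[3, 7, 90], [1, 8], [9, 7]]
`print(b)` → prints [[3, 7, 90], [1, 8]]

Answer: [[3, 7, 90], [1, 8]]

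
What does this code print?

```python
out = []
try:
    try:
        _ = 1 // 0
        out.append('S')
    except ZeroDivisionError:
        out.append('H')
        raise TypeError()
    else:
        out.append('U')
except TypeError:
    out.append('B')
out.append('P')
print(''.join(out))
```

Execution trace: 'H' (inner except ZeroDivisionError) → 'B' (outer except TypeError) → 'P' (after the try/except). Output: HBP

Answer: HBP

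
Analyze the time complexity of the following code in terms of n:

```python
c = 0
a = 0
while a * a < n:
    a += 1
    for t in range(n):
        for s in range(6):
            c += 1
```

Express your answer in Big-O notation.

Each loop level contributes: √n × n × 1. Multiplying the contributions gives O(n√n).

Answer: O(n√n)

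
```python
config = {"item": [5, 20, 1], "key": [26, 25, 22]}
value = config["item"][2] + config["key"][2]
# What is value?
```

Trace:
`config = {"item": [5, 20, 1], "key": [26, 25, 22]}` → config = {'item': [5, 20, 1], 'key': [26, 25, 22]}
`value = config["item"][2] + config["key"][2]` → value = 23
So value = 23

Answer: 23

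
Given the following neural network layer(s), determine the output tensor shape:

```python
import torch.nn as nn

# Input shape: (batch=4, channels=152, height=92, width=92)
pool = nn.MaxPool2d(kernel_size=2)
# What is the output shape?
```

Input: (4, 152, 92, 92) -> Output: (4, 152, 46, 46)

Answer: (4, 152, 46, 46)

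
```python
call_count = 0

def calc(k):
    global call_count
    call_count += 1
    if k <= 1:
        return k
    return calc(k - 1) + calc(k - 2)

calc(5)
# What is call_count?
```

Calls(k) = 1 + Calls(k-1) + Calls(k-2); Calls(0)=Calls(1)=1. For k=5 this gives 15.

Answer: 15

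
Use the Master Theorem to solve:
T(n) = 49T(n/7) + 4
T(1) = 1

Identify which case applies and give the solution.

a=49, b=7, f(n)=4. log_7(49) = 2. Since c=0 < 2, Case 1 applies: T(n) = Θ(n^log_b(a)) = O(n^2).

Answer: O(n^2) - Case 1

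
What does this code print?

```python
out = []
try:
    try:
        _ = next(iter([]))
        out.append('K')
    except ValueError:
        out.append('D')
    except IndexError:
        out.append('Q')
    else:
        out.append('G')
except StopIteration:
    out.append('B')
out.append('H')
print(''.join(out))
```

Execution trace: 'B' (outer except StopIteration) → 'H' (after the try/except). Output: BH

Answer: BH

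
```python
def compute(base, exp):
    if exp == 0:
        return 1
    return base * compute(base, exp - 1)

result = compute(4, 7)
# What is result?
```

compute(4, 7) = 4 * 4 * 4 * 4 * 4 * 4 * 4 = 16384

Answer: 16384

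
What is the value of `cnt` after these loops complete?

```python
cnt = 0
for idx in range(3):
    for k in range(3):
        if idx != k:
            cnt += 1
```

3² - 3 (exclude diagonal)
`cnt` takes the values: 0 → 1 → 2 → 3 → 4 → 5 → 6

Answer: 6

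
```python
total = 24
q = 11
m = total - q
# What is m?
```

Trace:
`total = 24` → total = 24
`q = 11` → q = 11
`m = total - q` → m = 13
So m = 13

Answer: 13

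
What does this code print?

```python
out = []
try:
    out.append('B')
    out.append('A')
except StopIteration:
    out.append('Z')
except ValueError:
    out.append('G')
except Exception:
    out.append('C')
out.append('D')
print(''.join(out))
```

Execution trace: 'B' (try body) → 'A' (try body, no exception) → 'D' (after the try/except). Output: BAD

Answer: BAD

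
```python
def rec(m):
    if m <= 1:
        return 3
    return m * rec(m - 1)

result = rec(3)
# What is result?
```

rec(3) = 3 * 2 * 3 = 18

Answer: 18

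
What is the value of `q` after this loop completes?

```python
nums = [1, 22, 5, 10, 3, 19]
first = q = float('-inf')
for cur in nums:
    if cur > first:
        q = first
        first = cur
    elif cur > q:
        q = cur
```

Second largest (with repeats) in [1, 22, 5, 10, 3, 19]
`q` takes the values: -inf → 1 → 5 → 10 → 19

Answer: 19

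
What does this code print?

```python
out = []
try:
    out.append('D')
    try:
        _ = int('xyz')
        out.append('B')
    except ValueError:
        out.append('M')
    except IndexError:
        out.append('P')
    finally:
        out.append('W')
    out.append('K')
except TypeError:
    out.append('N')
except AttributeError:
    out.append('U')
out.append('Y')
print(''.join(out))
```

Execution trace: 'D' (try body) → 'M' (inner except ValueError) → 'W' (inner finally) → 'K' (try body, no exception) → 'Y' (after the try/except). Output: DMWKY

Answer: DMWKY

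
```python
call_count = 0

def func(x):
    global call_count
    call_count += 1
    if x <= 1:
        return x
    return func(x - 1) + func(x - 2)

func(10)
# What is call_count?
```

Calls(x) = 1 + Calls(x-1) + Calls(x-2); Calls(0)=Calls(1)=1. For x=10 this gives 177.

Answer: 177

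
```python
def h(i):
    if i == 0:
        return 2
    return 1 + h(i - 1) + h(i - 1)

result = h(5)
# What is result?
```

h(i) = 1 + 2·h(i-1), h(0)=2. Closed form: (2+1)·2^5 - 1 = 95.

Answer: 95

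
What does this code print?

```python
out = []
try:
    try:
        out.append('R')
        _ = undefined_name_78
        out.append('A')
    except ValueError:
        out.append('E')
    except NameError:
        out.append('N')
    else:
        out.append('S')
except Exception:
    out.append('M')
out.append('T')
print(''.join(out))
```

Execution trace: 'R' (inner try body) → 'N' (inner except NameError) → 'T' (after the try/except). Output: RNT

Answer: RNT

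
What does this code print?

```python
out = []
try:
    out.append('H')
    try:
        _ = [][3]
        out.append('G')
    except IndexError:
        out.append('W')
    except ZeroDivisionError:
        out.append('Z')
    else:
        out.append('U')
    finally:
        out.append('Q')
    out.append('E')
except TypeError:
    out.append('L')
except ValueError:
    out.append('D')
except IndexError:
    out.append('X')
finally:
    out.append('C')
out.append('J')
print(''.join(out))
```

Execution trace: 'H' (try body) → 'W' (inner except IndexError) → 'Q' (inner finally) → 'E' (try body, no exception) → 'C' (finally) → 'J' (after the try/except). Output: HWQECJ

Answer: HWQECJ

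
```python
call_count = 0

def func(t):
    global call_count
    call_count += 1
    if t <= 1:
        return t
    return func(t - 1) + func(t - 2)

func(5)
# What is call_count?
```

Calls(t) = 1 + Calls(t-1) + Calls(t-2); Calls(0)=Calls(1)=1. For t=5 this gives 15.

Answer: 15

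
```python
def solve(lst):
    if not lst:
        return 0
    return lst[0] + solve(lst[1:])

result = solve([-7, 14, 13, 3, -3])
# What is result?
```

(-7) + 14 + 13 + 3 + (-3) + 0 = 20

Answer: 20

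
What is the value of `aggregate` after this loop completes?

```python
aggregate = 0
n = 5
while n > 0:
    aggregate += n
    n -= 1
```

Sum 5 down to 1
`aggregate` takes the values: 0 → 5 → 9 → 12 → 14 → 15

Answer: 15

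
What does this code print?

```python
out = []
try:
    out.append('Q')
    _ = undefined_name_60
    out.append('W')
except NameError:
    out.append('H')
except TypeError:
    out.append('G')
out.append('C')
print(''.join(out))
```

Execution trace: 'Q' (try body) → 'H' (except NameError) → 'C' (after the try/except). Output: QHC

Answer: QHC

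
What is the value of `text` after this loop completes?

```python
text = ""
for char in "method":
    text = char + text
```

Reverse 'method'
`text` takes the values: "" → "m" → "em" → "tem" → "htem" → "ohtem" → "dohtem"

Answer: "dohtem"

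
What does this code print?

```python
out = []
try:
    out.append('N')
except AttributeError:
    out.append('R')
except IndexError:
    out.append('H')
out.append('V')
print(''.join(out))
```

Execution trace: 'N' (try body, no exception) → 'V' (after the try/except). Output: NV

Answer: NV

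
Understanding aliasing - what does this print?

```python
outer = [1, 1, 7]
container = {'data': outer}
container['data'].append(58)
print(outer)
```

Key concept: dict holds reference to list.
Step by step:
`outer = [1, 1, 7]` → outer = [1, 1, 7]
`container = {'data': outer}` → container = {'data': [1, 1, 7]}
`container['data'].append(58)` → outer = [1, 1, 7, 58]; container = {'data': [1, 1, 7, 58]}
`print(outer)` → prints [1, 1, 7, 58]

Answer: [1, 1, 7, 58]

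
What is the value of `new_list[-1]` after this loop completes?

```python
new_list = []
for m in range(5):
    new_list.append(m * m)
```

Last element of squares 0 to 4
`new_list` takes the values: [] → [0] → [0, 1] → [0, 1, 4] → [0, 1, 4, 9] → [0, 1, 4, 9, 16]
So `new_list[-1]` = 16

Answer: 16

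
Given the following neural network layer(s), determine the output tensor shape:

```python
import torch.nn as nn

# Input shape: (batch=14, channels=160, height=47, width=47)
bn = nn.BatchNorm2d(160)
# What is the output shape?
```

Input: (14, 160, 47, 47) -> Output: (14, 160, 47, 47)

Answer: (14, 160, 47, 47)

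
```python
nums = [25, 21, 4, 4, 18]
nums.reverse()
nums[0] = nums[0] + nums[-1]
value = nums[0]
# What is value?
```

Trace:
`nums = [25, 21, 4, 4, 18]` → nums = [25, 21, 4, 4, 18]
`nums.reverse()` → nums = [18, 4, 4, 21, 25]
`nums[0] = nums[0] + nums[-1]` → nums = [43, 4, 4, 21, 25]
`value = nums[0]` → value = 43
So value = 43

Answer: 43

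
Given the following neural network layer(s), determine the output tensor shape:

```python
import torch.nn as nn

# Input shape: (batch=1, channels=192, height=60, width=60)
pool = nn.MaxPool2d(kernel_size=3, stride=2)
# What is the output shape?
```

Input: (1, 192, 60, 60) -> Output: (1, 192, 29, 29)

Answer: (1, 192, 29, 29)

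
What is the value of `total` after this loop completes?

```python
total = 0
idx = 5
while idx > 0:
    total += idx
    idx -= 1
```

Sum 5 down to 1
`total` takes the values: 0 → 5 → 9 → 12 → 14 → 15

Answer: 15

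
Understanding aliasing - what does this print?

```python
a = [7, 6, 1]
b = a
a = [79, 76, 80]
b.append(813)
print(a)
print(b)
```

Key concept: rebinding vs mutation: a is rebound to a new list, b still points at the original.
Step by step:
`a = [7, 6, 1]` → a = [7, 6, 1]
`b = a` → b = [7, 6, 1] (same object as a)
`a = [79, 76, 80]` → a = [79, 76, 80]
`b.append(813)` → b = [7, 6, 1, 813]
`print(a)` → prints [79, 76, 80]
`print(b)` → prints [7, 6, 1, 813]

Answer:
[79, 76, 80]
[7, 6, 1, 813]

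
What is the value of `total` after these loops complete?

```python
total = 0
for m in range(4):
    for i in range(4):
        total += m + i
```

Sum of all m+i for m,i in 4x4
`total` takes the values: 0 → 1 → 3 → 6 → 7 → 9 → 12 → 16 → 18 → 21 → 25 → 30 → 33 → 37 → 42 → 48

Answer: 48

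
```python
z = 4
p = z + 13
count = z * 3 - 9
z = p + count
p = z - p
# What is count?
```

Trace:
`z = 4` → z = 4
`p = z + 13` → p = 17
`count = z * 3 - 9` → count = 3
`z = p + count` → z = 20
`p = z - p` → p = 3
So count = 3

Answer: 3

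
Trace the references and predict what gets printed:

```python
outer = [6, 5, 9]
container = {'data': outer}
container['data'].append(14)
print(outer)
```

Key concept: dict holds reference to list.
Step by step:
`outer = [6, 5, 9]` → outer = [6, 5, 9]
`container = {'data': outer}` → container = {'data': [6, 5, 9]}
`container['data'].append(14)` → outer = [6, 5, 9, 14]; container = {'data': [6, 5, 9, 14]}
`print(outer)` → prints [6, 5, 9, 14]

Answer: [6, 5, 9, 14]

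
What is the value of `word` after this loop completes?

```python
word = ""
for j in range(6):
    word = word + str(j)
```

Concatenate digits 0 to 5
`word` takes the values: "" → "0" → "01" → "012" → "0123" → "01234" → "012345"

Answer: "012345"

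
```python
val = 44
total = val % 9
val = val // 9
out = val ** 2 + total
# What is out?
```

Trace:
`val = 44` → val = 44
`total = val % 9` → total = 8
`val = val // 9` → val = 4
`out = val ** 2 + total` → out = 24
So out = 24

Answer: 24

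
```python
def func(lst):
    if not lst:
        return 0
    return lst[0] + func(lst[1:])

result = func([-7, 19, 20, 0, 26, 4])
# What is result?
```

(-7) + 19 + 20 + 0 + 26 + 4 + 0 = 62

Answer: 62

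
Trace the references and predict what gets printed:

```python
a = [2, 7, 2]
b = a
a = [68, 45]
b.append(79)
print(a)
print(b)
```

Key concept: rebinding vs mutation: a is rebound to a new list, b still points at the original.
Step by step:
`a = [2, 7, 2]` → a = [2, 7, 2]
`b = a` → b = [2, 7, 2] (same object as a)
`a = [68, 45]` → a = [68, 45]
`b.append(79)` → b = [2, 7, 2, 79]
`print(a)` → prints [68, 45]
`print(b)` → prints [2, 7, 2, 79]

Answer:
[68, 45]
[2, 7, 2, 79]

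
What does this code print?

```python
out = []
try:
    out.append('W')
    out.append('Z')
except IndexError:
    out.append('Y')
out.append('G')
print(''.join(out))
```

Execution trace: 'W' (try body) → 'Z' (try body, no exception) → 'G' (after the try/except). Output: WZG

Answer: WZG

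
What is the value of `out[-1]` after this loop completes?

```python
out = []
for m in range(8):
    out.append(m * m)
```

Last element of squares 0 to 7
`out` takes the values: [] → [0] → [0, 1] → [0, 1, 4] → [0, 1, 4, 9] → [0, 1, 4, 9, 16] → [0, 1, 4, 9, 16, 25] → [0, 1, 4, 9, 16, 25, 36] → [0, 1, 4, 9, 16, 25, 36, 49]
So `out[-1]` = 49

Answer: 49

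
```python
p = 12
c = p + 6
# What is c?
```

Trace:
`p = 12` → p = 12
`c = p + 6` → c = 18
So c = 18

Answer: 18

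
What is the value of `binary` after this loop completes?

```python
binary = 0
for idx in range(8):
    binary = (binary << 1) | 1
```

Build 8 consecutive 1-bits: 0b11111111
`binary` takes the values: 0 → 1 → 3 → 7 → 15 → 31 → 63 → 127 → 255

Answer: 255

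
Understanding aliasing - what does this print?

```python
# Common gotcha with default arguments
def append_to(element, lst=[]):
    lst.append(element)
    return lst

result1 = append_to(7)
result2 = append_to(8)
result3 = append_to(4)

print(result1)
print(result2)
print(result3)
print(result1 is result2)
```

Key concept: mutable default argument gotcha.
Step by step:
`result1 = append_to(7)` → result1 = [7]
`result2 = append_to(8)` → result1 = [7, 8] (same object as result2); result2 = [7, 8] (same object as result1)
`result3 = append_to(4)` → result1 = [7, 8, 4] (same object as result2, result3); result2 = [7, 8, 4] (same object as result1, result3); result3 = [7, 8, 4] (same object as result1, result2)
`print(result1)` → prints [7, 8, 4]
`print(result2)` → prints [7, 8, 4]
`print(result3)` → prints [7, 8, 4]
`print(result1 is result2)` → prints True

Answer:
[7, 8, 4]
[7, 8, 4]
[7, 8, 4]
True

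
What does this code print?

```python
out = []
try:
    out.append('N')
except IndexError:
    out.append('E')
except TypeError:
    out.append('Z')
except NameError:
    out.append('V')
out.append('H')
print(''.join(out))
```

Execution trace: 'N' (try body, no exception) → 'H' (after the try/except). Output: NH

Answer: NH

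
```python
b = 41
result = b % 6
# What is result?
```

Trace:
`b = 41` → b = 41
`result = b % 6` → result = 5
So result = 5

Answer: 5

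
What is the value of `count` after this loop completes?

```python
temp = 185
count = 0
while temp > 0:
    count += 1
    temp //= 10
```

Count digits by repeated division by 10
`count` takes the values: 0 → 1 → 2 → 3

Answer: 3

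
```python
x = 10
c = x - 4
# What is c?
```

Trace:
`x = 10` → x = 10
`c = x - 4` → c = 6
So c = 6

Answer: 6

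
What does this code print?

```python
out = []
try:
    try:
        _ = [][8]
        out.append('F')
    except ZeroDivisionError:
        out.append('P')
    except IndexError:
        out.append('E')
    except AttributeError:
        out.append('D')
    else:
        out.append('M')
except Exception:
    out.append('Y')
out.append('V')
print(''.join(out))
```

Execution trace: 'E' (inner except IndexError) → 'V' (after the try/except). Output: EV

Answer: EV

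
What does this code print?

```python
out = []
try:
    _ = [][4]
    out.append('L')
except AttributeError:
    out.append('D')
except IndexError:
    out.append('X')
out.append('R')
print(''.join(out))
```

Execution trace: 'X' (except IndexError) → 'R' (after the try/except). Output: XR

Answer: XR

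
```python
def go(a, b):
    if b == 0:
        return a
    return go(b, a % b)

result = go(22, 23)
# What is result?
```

go(22, 23) -> go(23, 22) -> go(22, 1) -> go(1, 0) -> 1

Answer: 1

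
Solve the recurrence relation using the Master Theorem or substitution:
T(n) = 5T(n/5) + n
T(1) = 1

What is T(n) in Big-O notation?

By Master Theorem: a=5, b=5, f(n)=n. Since log_5(5) = 1 and f(n) = Θ(n^1), Case 2 applies. T(n) = O(n log n).

Answer: O(n log n)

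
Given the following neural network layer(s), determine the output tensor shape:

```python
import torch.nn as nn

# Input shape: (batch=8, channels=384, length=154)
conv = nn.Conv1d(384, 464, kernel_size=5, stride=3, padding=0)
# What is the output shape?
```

Input: (8, 384, 154) -> Output: (8, 464, 50)

Answer: (8, 464, 50)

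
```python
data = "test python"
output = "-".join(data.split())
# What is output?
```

Trace:
`data = "test python"` → data = 'test python'
`output = "-".join(data.split())` → output = 'test-python'
So output = 'test-python'

Answer: 'test-python'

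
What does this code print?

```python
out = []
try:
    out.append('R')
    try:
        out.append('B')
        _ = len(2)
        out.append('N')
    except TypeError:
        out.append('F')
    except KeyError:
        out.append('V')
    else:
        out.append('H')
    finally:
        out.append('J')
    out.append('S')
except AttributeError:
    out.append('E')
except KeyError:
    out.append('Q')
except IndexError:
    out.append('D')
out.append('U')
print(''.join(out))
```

Execution trace: 'R' (try body) → 'B' (inner try body) → 'F' (inner except TypeError) → 'J' (inner finally) → 'S' (try body, no exception) → 'U' (after the try/except). Output: RBFJSU

Answer: RBFJSU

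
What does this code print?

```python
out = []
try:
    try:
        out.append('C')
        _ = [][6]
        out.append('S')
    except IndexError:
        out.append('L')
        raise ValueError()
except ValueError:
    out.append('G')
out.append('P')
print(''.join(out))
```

Execution trace: 'C' (inner try body) → 'L' (inner except IndexError) → 'G' (outer except ValueError) → 'P' (after the try/except). Output: CLGP

Answer: CLGP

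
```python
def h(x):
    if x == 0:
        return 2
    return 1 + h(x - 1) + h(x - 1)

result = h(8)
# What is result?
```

h(x) = 1 + 2·h(x-1), h(0)=2. Closed form: (2+1)·2^8 - 1 = 767.

Answer: 767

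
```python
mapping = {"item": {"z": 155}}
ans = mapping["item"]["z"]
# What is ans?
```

Trace:
`mapping = {"item": {"z": 155}}` → mapping = {'item': {'z': 155}}
`ans = mapping["item"]["z"]` → ans = 155
So ans = 155

Answer: 155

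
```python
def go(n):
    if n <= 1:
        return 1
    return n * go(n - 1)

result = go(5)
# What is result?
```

go(5) = 5 * 4 * 3 * 2 * 1 = 120

Answer: 120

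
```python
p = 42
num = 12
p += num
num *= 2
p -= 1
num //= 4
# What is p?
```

Trace:
`p = 42` → p = 42
`num = 12` → num = 12
`p += num` → p = 54
`num *= 2` → num = 24
`p -= 1` → p = 53
`num //= 4` → num = 6
So p = 53

Answer: 53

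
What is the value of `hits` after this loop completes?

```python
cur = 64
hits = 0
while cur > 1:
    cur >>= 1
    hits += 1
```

Count right shifts until 1
`hits` takes the values: 0 → 1 → 2 → 3 → 4 → 5 → 6

Answer: 6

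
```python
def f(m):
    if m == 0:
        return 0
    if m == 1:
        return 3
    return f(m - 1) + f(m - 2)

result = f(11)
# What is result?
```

Build up from base cases: f(0)=0, f(1)=3, f(2)=3, f(3)=6, f(4)=9, f(5)=15, f(6)=24, ..., f(11)=267

Answer: 267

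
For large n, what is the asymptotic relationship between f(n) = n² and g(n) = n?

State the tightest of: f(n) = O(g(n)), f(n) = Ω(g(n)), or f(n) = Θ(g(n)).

n² vs n: f(n) = Ω(g(n)) but not O(g(n)) — n² grows strictly faster than n.

Answer: f(n) = Ω(g(n)) but not O(g(n)) — n² grows strictly faster than n.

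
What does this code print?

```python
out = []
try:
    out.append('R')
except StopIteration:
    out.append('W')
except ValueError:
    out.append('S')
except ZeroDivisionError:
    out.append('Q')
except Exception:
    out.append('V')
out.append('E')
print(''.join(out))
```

Execution trace: 'R' (try body, no exception) → 'E' (after the try/except). Output: RE

Answer: RE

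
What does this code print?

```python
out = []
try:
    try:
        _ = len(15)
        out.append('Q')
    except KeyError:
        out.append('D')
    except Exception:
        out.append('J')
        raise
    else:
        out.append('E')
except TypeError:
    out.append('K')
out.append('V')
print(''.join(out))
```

Execution trace: 'J' (inner except Exception) → 'K' (outer except TypeError) → 'V' (after the try/except). Output: JKV

Answer: JKV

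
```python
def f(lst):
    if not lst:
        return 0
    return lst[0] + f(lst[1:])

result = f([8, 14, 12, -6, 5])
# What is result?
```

8 + 14 + 12 + (-6) + 5 + 0 = 33

Answer: 33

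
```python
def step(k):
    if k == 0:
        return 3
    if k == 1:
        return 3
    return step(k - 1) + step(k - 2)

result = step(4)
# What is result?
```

Build up from base cases: step(0)=3, step(1)=3, step(2)=6, step(3)=9, step(4)=15

Answer: 15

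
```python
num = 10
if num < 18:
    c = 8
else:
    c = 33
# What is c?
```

Trace:
`num = 10` → num = 10
`if num < 18: ...` → num < 18 is True → c = 8
So c = 8

Answer: 8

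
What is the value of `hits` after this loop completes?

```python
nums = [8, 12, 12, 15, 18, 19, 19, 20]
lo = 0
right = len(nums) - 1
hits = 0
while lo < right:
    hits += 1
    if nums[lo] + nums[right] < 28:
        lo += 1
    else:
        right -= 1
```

Steps to find pair summing to 28
`hits` takes the values: 0 → 1 → 2 → 3 → 4 → 5 → 6 → 7

Answer: 7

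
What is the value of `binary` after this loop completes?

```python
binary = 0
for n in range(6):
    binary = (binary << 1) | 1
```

Build 6 consecutive 1-bits: 0b111111
`binary` takes the values: 0 → 1 → 3 → 7 → 15 → 31 → 63

Answer: 63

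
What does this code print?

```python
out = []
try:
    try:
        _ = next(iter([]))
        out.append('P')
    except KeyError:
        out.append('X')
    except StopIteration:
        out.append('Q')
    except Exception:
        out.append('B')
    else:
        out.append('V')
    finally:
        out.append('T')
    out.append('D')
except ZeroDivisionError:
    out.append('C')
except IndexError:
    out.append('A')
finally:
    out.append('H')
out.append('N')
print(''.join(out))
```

Execution trace: 'Q' (inner except StopIteration) → 'T' (inner finally) → 'D' (try body, no exception) → 'H' (finally) → 'N' (after the try/except). Output: QTDHN

Answer: QTDHN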